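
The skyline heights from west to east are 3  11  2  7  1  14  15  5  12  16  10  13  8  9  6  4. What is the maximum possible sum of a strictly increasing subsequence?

Let S[i] be the best sum of a strictly increasing subsequence ending at i:
i:      1  2  3  4  5  6  7  8  9 10 11 12 13 14 15 16
a[i]:   3 11  2  7  1 14 15  5 12 16 10 13  8  9  6  4
S:      3 14  2 10  1 28 43  8 26 59 20 39 18 27 14  7
Maximum is 59 (e.g. 3 + 11 + 14 + 15 + 16).

59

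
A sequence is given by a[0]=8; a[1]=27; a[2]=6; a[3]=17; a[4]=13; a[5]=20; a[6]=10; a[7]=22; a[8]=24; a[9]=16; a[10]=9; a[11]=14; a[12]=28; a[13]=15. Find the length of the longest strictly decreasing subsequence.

5

Let dp[i] be the longest strictly decreasing subsequence ending at i:
i:      0  1  2  3  4  5  6  7  8  9 10 11 12 13
a[i]:   8 27  6 17 13 20 10 22 24 16  9 14 28 15
dp:     1  1  2  2  3  2  4  2  2  3  5  4  1  4
Maximum is 5.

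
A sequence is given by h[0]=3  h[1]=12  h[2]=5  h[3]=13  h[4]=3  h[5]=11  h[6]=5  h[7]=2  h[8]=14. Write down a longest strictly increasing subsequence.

Patience tails give the LIS length; then backtrack through the dp parents:
3 → extends → [3]
12 → extends → [3, 12]
5 → replaces 12 → [3, 5]
13 → extends → [3, 5, 13]
3 → already a tail → [3, 5, 13]
11 → replaces 13 → [3, 5, 11]
5 → already a tail → [3, 5, 11]
2 → replaces 3 → [2, 5, 11]
14 → extends → [2, 5, 11, 14]
Length 4; one witness is 3, 12, 13, 14.

3, 12, 13, 14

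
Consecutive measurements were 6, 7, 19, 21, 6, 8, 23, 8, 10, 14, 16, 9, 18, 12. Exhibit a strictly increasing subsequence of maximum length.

Patience tails give the LIS length; then backtrack through the dp parents:
6 → extends → [6]
7 → extends → [6, 7]
19 → extends → [6, 7, 19]
21 → extends → [6, 7, 19, 21]
6 → already a tail → [6, 7, 19, 21]
8 → replaces 19 → [6, 7, 8, 21]
23 → extends → [6, 7, 8, 21, 23]
8 → already a tail → [6, 7, 8, 21, 23]
10 → replaces 21 → [6, 7, 8, 10, 23]
14 → replaces 23 → [6, 7, 8, 10, 14]
16 → extends → [6, 7, 8, 10, 14, 16]
9 → replaces 10 → [6, 7, 8, 9, 14, 16]
18 → extends → [6, 7, 8, 9, 14, 16, 18]
12 → replaces 14 → [6, 7, 8, 9, 12, 16, 18]
Length 7; one witness is 6, 7, 8, 10, 14, 16, 18.

6, 7, 8, 10, 14, 16, 18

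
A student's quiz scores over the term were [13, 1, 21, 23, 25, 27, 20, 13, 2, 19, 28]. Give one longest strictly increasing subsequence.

13, 21, 23, 25, 27, 28

Patience tails give the LIS length; then backtrack through the dp parents:
13 → extends → [13]
1 → replaces 13 → [1]
21 → extends → [1, 21]
23 → extends → [1, 21, 23]
25 → extends → [1, 21, 23, 25]
27 → extends → [1, 21, 23, 25, 27]
20 → replaces 21 → [1, 20, 23, 25, 27]
13 → replaces 20 → [1, 13, 23, 25, 27]
2 → replaces 13 → [1, 2, 23, 25, 27]
19 → replaces 23 → [1, 2, 19, 25, 27]
28 → extends → [1, 2, 19, 25, 27, 28]
Length 6; one witness is 13, 21, 23, 25, 27, 28.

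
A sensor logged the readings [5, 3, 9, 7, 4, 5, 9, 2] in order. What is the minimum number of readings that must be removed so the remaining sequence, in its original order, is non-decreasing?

Fewest deletions = n − (longest non-decreasing subsequence).
i:     1 2 3 4 5 6 7 8
a[i]:  5 3 9 7 4 5 9 2
dp:    1 1 2 2 2 3 4 1
max dp = 4, so deletions = 8 − 4 = 4.

4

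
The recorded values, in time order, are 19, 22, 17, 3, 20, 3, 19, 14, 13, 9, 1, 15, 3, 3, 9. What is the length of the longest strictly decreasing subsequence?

7

Negate each value so 'decreasing' becomes 'increasing', then run patience tails on the negated sequence:
-19 → extends → [-19]
-22 → replaces -19 → [-22]
-17 → extends → [-22, -17]
-3 → extends → [-22, -17, -3]
-20 → replaces -17 → [-22, -20, -3]
-3 → already a tail → [-22, -20, -3]
-19 → replaces -3 → [-22, -20, -19]
-14 → extends → [-22, -20, -19, -14]
-13 → extends → [-22, -20, -19, -14, -13]
-9 → extends → [-22, -20, -19, -14, -13, -9]
-1 → extends → [-22, -20, -19, -14, -13, -9, -1]
-15 → replaces -14 → [-22, -20, -19, -15, -13, -9, -1]
-3 → replaces -1 → [-22, -20, -19, -15, -13, -9, -3]
-3 → already a tail → [-22, -20, -19, -15, -13, -9, -3]
-9 → already a tail → [-22, -20, -19, -15, -13, -9, -3]
Seven tails, so the longest strictly decreasing subsequence of the original has length 7.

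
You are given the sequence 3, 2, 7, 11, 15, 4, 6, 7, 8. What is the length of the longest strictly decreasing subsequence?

2

Negate each value so 'decreasing' becomes 'increasing', then run patience tails on the negated sequence:
-3 → extends → [-3]
-2 → extends → [-3, -2]
-7 → replaces -3 → [-7, -2]
-11 → replaces -7 → [-11, -2]
-15 → replaces -11 → [-15, -2]
-4 → replaces -2 → [-15, -4]
-6 → replaces -4 → [-15, -6]
-7 → replaces -6 → [-15, -7]
-8 → replaces -7 → [-15, -8]
Two tails, so the longest strictly decreasing subsequence of the original has length 2.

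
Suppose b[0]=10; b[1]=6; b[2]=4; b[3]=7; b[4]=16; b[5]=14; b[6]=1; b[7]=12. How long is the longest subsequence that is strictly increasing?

3

Track the smallest tail for each achievable length (strict):
10 → extends → [10]
6 → replaces 10 → [6]
4 → replaces 6 → [4]
7 → extends → [4, 7]
16 → extends → [4, 7, 16]
14 → replaces 16 → [4, 7, 14]
1 → replaces 4 → [1, 7, 14]
12 → replaces 14 → [1, 7, 12]
Three tails, so the longest strictly increasing subsequence has length 3 (e.g. 6, 7, 16).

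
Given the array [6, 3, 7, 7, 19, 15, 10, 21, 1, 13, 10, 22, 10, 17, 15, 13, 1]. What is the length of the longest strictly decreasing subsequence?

5

Negate each value so 'decreasing' becomes 'increasing', then run patience tails on the negated sequence:
-6 → extends → [-6]
-3 → extends → [-6, -3]
-7 → replaces -6 → [-7, -3]
-7 → already a tail → [-7, -3]
-19 → replaces -7 → [-19, -3]
-15 → replaces -3 → [-19, -15]
-10 → extends → [-19, -15, -10]
-21 → replaces -19 → [-21, -15, -10]
-1 → extends → [-21, -15, -10, -1]
-13 → replaces -10 → [-21, -15, -13, -1]
-10 → replaces -1 → [-21, -15, -13, -10]
-22 → replaces -21 → [-22, -15, -13, -10]
-10 → already a tail → [-22, -15, -13, -10]
-17 → replaces -15 → [-22, -17, -13, -10]
-15 → replaces -13 → [-22, -17, -15, -10]
-13 → replaces -10 → [-22, -17, -15, -13]
-1 → extends → [-22, -17, -15, -13, -1]
Five tails, so the longest strictly decreasing subsequence of the original has length 5.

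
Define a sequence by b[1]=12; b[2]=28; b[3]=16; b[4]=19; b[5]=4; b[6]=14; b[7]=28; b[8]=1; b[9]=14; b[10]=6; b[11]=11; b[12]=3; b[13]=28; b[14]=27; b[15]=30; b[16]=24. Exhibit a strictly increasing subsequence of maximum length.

Patience tails give the LIS length; then backtrack through the dp parents:
12 → extends → [12]
28 → extends → [12, 28]
16 → replaces 28 → [12, 16]
19 → extends → [12, 16, 19]
4 → replaces 12 → [4, 16, 19]
14 → replaces 16 → [4, 14, 19]
28 → extends → [4, 14, 19, 28]
1 → replaces 4 → [1, 14, 19, 28]
14 → already a tail → [1, 14, 19, 28]
6 → replaces 14 → [1, 6, 19, 28]
11 → replaces 19 → [1, 6, 11, 28]
3 → replaces 6 → [1, 3, 11, 28]
28 → already a tail → [1, 3, 11, 28]
27 → replaces 28 → [1, 3, 11, 27]
30 → extends → [1, 3, 11, 27, 30]
24 → replaces 27 → [1, 3, 11, 24, 30]
Length 5; one witness is 12, 16, 19, 28, 30.

12, 16, 19, 28, 30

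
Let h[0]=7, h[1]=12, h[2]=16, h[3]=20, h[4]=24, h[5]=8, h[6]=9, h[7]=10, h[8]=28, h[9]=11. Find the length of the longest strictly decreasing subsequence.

2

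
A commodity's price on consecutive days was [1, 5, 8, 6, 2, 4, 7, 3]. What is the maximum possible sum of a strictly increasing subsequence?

19

Let S[i] be the best sum of a strictly increasing subsequence ending at i:
i:      1  2  3  4  5  6  7  8
a[i]:   1  5  8  6  2  4  7  3
S:      1  6 14 12  3  7 19  6
Maximum is 19 (e.g. 1 + 5 + 6 + 7).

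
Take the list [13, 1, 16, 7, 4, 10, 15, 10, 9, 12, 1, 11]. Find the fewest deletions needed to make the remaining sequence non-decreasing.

7

Fewest deletions = n − (longest non-decreasing subsequence).
i:      1  2  3  4  5  6  7  8  9 10 11 12
a[i]:  13  1 16  7  4 10 15 10  9 12  1 11
dp:     1  1  2  2  2  3  4  4  3  5  2  5
max dp = 5, so deletions = 12 − 5 = 7.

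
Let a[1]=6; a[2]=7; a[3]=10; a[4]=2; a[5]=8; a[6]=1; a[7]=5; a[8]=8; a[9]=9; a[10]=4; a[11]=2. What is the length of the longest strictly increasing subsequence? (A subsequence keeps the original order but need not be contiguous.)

Track the smallest tail for each achievable length (strict):
6 → extends → [6]
7 → extends → [6, 7]
10 → extends → [6, 7, 10]
2 → replaces 6 → [2, 7, 10]
8 → replaces 10 → [2, 7, 8]
1 → replaces 2 → [1, 7, 8]
5 → replaces 7 → [1, 5, 8]
8 → already a tail → [1, 5, 8]
9 → extends → [1, 5, 8, 9]
4 → replaces 5 → [1, 4, 8, 9]
2 → replaces 4 → [1, 2, 8, 9]
Four tails, so the longest strictly increasing subsequence has length 4 (e.g. 6, 7, 8, 9).

4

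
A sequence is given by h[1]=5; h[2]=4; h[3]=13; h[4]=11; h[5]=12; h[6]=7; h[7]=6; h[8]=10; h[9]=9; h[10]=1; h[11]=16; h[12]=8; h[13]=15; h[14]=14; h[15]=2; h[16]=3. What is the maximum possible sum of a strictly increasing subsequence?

Let S[i] be the best sum of a strictly increasing subsequence ending at i:
i:      1  2  3  4  5  6  7  8  9 10 11 12 13 14 15 16
h[i]:   5  4 13 11 12  7  6 10  9  1 16  8 15 14  2  3
S:      5  4 18 16 28 12 11 22 21  1 44 20 43 42  3  6
Maximum is 44 (e.g. 5 + 11 + 12 + 16).

44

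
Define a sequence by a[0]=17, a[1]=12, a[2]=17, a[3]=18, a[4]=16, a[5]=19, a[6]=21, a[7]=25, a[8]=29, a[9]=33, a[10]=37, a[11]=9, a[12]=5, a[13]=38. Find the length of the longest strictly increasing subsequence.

10

Track the smallest tail for each achievable length (strict):
17 → extends → [17]
12 → replaces 17 → [12]
17 → extends → [12, 17]
18 → extends → [12, 17, 18]
16 → replaces 17 → [12, 16, 18]
19 → extends → [12, 16, 18, 19]
21 → extends → [12, 16, 18, 19, 21]
25 → extends → [12, 16, 18, 19, 21, 25]
29 → extends → [12, 16, 18, 19, 21, 25, 29]
33 → extends → [12, 16, 18, 19, 21, 25, 29, 33]
37 → extends → [12, 16, 18, 19, 21, 25, 29, 33, 37]
9 → replaces 12 → [9, 16, 18, 19, 21, 25, 29, 33, 37]
5 → replaces 9 → [5, 16, 18, 19, 21, 25, 29, 33, 37]
38 → extends → [5, 16, 18, 19, 21, 25, 29, 33, 37, 38]
Ten tails, so the longest strictly increasing subsequence has length 10 (e.g. 12, 17, 18, 19, 21, 25, 29, 33, 37, 38).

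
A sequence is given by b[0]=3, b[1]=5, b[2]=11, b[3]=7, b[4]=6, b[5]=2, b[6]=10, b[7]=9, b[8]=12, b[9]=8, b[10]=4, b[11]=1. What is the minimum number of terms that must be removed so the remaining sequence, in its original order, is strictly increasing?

Fewest deletions = n − (longest strictly increasing subsequence).
i:      0  1  2  3  4  5  6  7  8  9 10 11
b[i]:   3  5 11  7  6  2 10  9 12  8  4  1
dp:     1  2  3  3  3  1  4  4  5  4  2  1
max dp = 5, so deletions = 12 − 5 = 7.

7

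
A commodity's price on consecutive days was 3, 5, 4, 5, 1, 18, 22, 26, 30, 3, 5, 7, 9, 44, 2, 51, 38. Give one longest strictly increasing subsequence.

3, 4, 5, 18, 22, 26, 30, 44, 51

Patience tails give the LIS length; then backtrack through the dp parents:
3 → extends → [3]
5 → extends → [3, 5]
4 → replaces 5 → [3, 4]
5 → extends → [3, 4, 5]
1 → replaces 3 → [1, 4, 5]
18 → extends → [1, 4, 5, 18]
22 → extends → [1, 4, 5, 18, 22]
26 → extends → [1, 4, 5, 18, 22, 26]
30 → extends → [1, 4, 5, 18, 22, 26, 30]
3 → replaces 4 → [1, 3, 5, 18, 22, 26, 30]
5 → already a tail → [1, 3, 5, 18, 22, 26, 30]
7 → replaces 18 → [1, 3, 5, 7, 22, 26, 30]
9 → replaces 22 → [1, 3, 5, 7, 9, 26, 30]
44 → extends → [1, 3, 5, 7, 9, 26, 30, 44]
2 → replaces 3 → [1, 2, 5, 7, 9, 26, 30, 44]
51 → extends → [1, 2, 5, 7, 9, 26, 30, 44, 51]
38 → replaces 44 → [1, 2, 5, 7, 9, 26, 30, 38, 51]
Length 9; one witness is 3, 4, 5, 18, 22, 26, 30, 44, 51.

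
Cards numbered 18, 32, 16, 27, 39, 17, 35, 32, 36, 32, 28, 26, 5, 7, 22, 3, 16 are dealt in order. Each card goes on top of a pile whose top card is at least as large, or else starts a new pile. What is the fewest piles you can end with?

4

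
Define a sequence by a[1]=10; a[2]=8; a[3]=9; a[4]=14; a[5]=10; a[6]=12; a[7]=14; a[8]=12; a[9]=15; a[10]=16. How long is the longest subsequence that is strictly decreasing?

Let dp[i] be the longest strictly decreasing subsequence ending at i:
i:      1  2  3  4  5  6  7  8  9 10
a[i]:  10  8  9 14 10 12 14 12 15 16
dp:     1  2  2  1  2  2  1  2  1  1
Maximum is 2.

2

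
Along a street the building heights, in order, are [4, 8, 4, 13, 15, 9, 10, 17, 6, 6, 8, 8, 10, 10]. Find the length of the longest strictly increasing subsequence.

Let dp[i] be the length of the longest such subsequence ending at index i:
i:      1  2  3  4  5  6  7  8  9 10 11 12 13 14
a[i]:   4  8  4 13 15  9 10 17  6  6  8  8 10 10
dp:     1  2  1  3  4  3  4  5  2  2  3  3  4  4
Maximum dp value is 5.

5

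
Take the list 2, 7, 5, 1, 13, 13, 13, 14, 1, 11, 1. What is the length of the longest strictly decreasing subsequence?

3

Let dp[i] be the longest strictly decreasing subsequence ending at i:
i:      1  2  3  4  5  6  7  8  9 10 11
a[i]:   2  7  5  1 13 13 13 14  1 11  1
dp:     1  1  2  3  1  1  1  1  3  2  3
Maximum is 3.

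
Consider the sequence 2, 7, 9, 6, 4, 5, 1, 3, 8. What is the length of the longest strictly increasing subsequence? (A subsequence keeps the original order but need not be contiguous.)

Track the smallest tail for each achievable length (strict):
2 → extends → [2]
7 → extends → [2, 7]
9 → extends → [2, 7, 9]
6 → replaces 7 → [2, 6, 9]
4 → replaces 6 → [2, 4, 9]
5 → replaces 9 → [2, 4, 5]
1 → replaces 2 → [1, 4, 5]
3 → replaces 4 → [1, 3, 5]
8 → extends → [1, 3, 5, 8]
Four tails, so the longest strictly increasing subsequence has length 4 (e.g. 2, 4, 5, 8).

4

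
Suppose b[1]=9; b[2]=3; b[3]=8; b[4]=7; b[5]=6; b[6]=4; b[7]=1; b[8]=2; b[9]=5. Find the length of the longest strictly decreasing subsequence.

6

Negate each value so 'decreasing' becomes 'increasing', then run patience tails on the negated sequence:
-9 → extends → [-9]
-3 → extends → [-9, -3]
-8 → replaces -3 → [-9, -8]
-7 → extends → [-9, -8, -7]
-6 → extends → [-9, -8, -7, -6]
-4 → extends → [-9, -8, -7, -6, -4]
-1 → extends → [-9, -8, -7, -6, -4, -1]
-2 → replaces -1 → [-9, -8, -7, -6, -4, -2]
-5 → replaces -4 → [-9, -8, -7, -6, -5, -2]
Six tails, so the longest strictly decreasing subsequence of the original has length 6.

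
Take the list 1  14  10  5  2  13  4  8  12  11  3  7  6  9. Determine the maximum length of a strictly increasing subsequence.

5

Track the smallest tail for each achievable length (strict):
1 → extends → [1]
14 → extends → [1, 14]
10 → replaces 14 → [1, 10]
5 → replaces 10 → [1, 5]
2 → replaces 5 → [1, 2]
13 → extends → [1, 2, 13]
4 → replaces 13 → [1, 2, 4]
8 → extends → [1, 2, 4, 8]
12 → extends → [1, 2, 4, 8, 12]
11 → replaces 12 → [1, 2, 4, 8, 11]
3 → replaces 4 → [1, 2, 3, 8, 11]
7 → replaces 8 → [1, 2, 3, 7, 11]
6 → replaces 7 → [1, 2, 3, 6, 11]
9 → replaces 11 → [1, 2, 3, 6, 9]
Five tails, so the longest strictly increasing subsequence has length 5 (e.g. 1, 2, 4, 8, 12).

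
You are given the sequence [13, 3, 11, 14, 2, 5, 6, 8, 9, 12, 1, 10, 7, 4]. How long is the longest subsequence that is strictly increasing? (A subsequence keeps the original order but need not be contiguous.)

Track the smallest tail for each achievable length (strict):
13 → extends → [13]
3 → replaces 13 → [3]
11 → extends → [3, 11]
14 → extends → [3, 11, 14]
2 → replaces 3 → [2, 11, 14]
5 → replaces 11 → [2, 5, 14]
6 → replaces 14 → [2, 5, 6]
8 → extends → [2, 5, 6, 8]
9 → extends → [2, 5, 6, 8, 9]
12 → extends → [2, 5, 6, 8, 9, 12]
1 → replaces 2 → [1, 5, 6, 8, 9, 12]
10 → replaces 12 → [1, 5, 6, 8, 9, 10]
7 → replaces 8 → [1, 5, 6, 7, 9, 10]
4 → replaces 5 → [1, 4, 6, 7, 9, 10]
Six tails, so the longest strictly increasing subsequence has length 6 (e.g. 3, 5, 6, 8, 9, 12).

6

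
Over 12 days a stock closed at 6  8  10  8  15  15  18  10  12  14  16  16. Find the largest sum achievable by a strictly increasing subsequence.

66

Let S[i] be the best sum of a strictly increasing subsequence ending at i:
i:      1  2  3  4  5  6  7  8  9 10 11 12
a[i]:   6  8 10  8 15 15 18 10 12 14 16 16
S:      6 14 24 14 39 39 57 24 36 50 66 66
Maximum is 66 (e.g. 6 + 8 + 10 + 12 + 14 + 16).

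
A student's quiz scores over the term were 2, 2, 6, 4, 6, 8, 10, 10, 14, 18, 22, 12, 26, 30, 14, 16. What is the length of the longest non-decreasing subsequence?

Track the smallest tail for each achievable length (allowing ties):
2 → extends → [2]
2 → extends → [2, 2]
6 → extends → [2, 2, 6]
4 → replaces 6 → [2, 2, 4]
6 → extends → [2, 2, 4, 6]
8 → extends → [2, 2, 4, 6, 8]
10 → extends → [2, 2, 4, 6, 8, 10]
10 → extends → [2, 2, 4, 6, 8, 10, 10]
14 → extends → [2, 2, 4, 6, 8, 10, 10, 14]
18 → extends → [2, 2, 4, 6, 8, 10, 10, 14, 18]
22 → extends → [2, 2, 4, 6, 8, 10, 10, 14, 18, 22]
12 → replaces 14 → [2, 2, 4, 6, 8, 10, 10, 12, 18, 22]
26 → extends → [2, 2, 4, 6, 8, 10, 10, 12, 18, 22, 26]
30 → extends → [2, 2, 4, 6, 8, 10, 10, 12, 18, 22, 26, 30]
14 → replaces 18 → [2, 2, 4, 6, 8, 10, 10, 12, 14, 22, 26, 30]
16 → replaces 22 → [2, 2, 4, 6, 8, 10, 10, 12, 14, 16, 26, 30]
Twelve tails, so the longest non-decreasing subsequence has length 12 (e.g. 2, 2, 6, 6, 8, 10, 10, 14, 18, 22, 26, 30).

12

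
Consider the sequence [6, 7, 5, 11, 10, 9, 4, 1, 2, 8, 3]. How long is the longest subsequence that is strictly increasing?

Let dp[i] be the length of the longest such subsequence ending at index i:
i:      1  2  3  4  5  6  7  8  9 10 11
a[i]:   6  7  5 11 10  9  4  1  2  8  3
dp:     1  2  1  3  3  3  1  1  2  3  3
Maximum dp value is 3.

3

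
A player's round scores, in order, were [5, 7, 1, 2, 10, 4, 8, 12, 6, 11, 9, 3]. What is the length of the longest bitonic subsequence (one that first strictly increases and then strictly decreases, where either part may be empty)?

8

inc[i] = longest strictly increasing subsequence ending at i; dec[i] = longest strictly decreasing subsequence starting at i:
i:      1  2  3  4  5  6  7  8  9 10 11 12
a[i]:   5  7  1  2 10  4  8 12  6 11  9  3
inc:    1  2  1  2  3  3  4  5  4  5  5  3
dec:    3  3  1  1  4  2  3  4  2  3  2  1
Best peak at i=8 (value 12): inc=5, dec=4, length 5+4−1 = 8.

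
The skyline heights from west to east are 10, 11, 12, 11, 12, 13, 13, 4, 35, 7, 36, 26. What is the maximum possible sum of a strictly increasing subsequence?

Let S[i] be the best sum of a strictly increasing subsequence ending at i:
i:       1   2   3   4   5   6   7   8   9  10  11  12
a[i]:   10  11  12  11  12  13  13   4  35   7  36  26
S:      10  21  33  21  33  46  46   4  81  11 117  72
Maximum is 117 (e.g. 10 + 11 + 12 + 13 + 35 + 36).

117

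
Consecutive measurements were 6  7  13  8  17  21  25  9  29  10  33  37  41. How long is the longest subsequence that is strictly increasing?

10

Let dp[i] be the length of the longest such subsequence ending at index i:
i:      1  2  3  4  5  6  7  8  9 10 11 12 13
a[i]:   6  7 13  8 17 21 25  9 29 10 33 37 41
dp:     1  2  3  3  4  5  6  4  7  5  8  9 10
Maximum dp value is 10.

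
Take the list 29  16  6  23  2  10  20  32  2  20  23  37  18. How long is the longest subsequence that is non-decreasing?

Track the smallest tail for each achievable length (allowing ties):
29 → extends → [29]
16 → replaces 29 → [16]
6 → replaces 16 → [6]
23 → extends → [6, 23]
2 → replaces 6 → [2, 23]
10 → replaces 23 → [2, 10]
20 → extends → [2, 10, 20]
32 → extends → [2, 10, 20, 32]
2 → replaces 10 → [2, 2, 20, 32]
20 → replaces 32 → [2, 2, 20, 20]
23 → extends → [2, 2, 20, 20, 23]
37 → extends → [2, 2, 20, 20, 23, 37]
18 → replaces 20 → [2, 2, 18, 20, 23, 37]
Six tails, so the longest non-decreasing subsequence has length 6 (e.g. 6, 10, 20, 20, 23, 37).

6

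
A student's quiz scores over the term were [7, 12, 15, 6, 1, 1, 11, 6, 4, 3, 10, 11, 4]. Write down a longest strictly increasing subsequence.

1, 6, 10, 11

Patience tails give the LIS length; then backtrack through the dp parents:
7 → extends → [7]
12 → extends → [7, 12]
15 → extends → [7, 12, 15]
6 → replaces 7 → [6, 12, 15]
1 → replaces 6 → [1, 12, 15]
1 → already a tail → [1, 12, 15]
11 → replaces 12 → [1, 11, 15]
6 → replaces 11 → [1, 6, 15]
4 → replaces 6 → [1, 4, 15]
3 → replaces 4 → [1, 3, 15]
10 → replaces 15 → [1, 3, 10]
11 → extends → [1, 3, 10, 11]
4 → replaces 10 → [1, 3, 4, 11]
Length 4; one witness is 1, 6, 10, 11.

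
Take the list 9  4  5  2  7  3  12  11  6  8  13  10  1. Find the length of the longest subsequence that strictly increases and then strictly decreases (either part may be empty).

inc[i] = longest strictly increasing subsequence ending at i; dec[i] = longest strictly decreasing subsequence starting at i:
i:      1  2  3  4  5  6  7  8  9 10 11 12 13
a[i]:   9  4  5  2  7  3 12 11  6  8 13 10  1
inc:    1  1  2  1  3  2  4  4  3  4  5  5  1
dec:    4  3  3  2  3  2  4  3  2  2  3  2  1
Best peak at i=7 (value 12): inc=4, dec=4, length 4+4−1 = 7.

7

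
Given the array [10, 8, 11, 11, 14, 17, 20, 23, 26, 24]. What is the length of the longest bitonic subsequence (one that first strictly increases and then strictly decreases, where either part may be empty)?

inc[i] = longest strictly increasing subsequence ending at i; dec[i] = longest strictly decreasing subsequence starting at i:
i:      1  2  3  4  5  6  7  8  9 10
a[i]:  10  8 11 11 14 17 20 23 26 24
inc:    1  1  2  2  3  4  5  6  7  7
dec:    2  1  1  1  1  1  1  1  2  1
Best peak at i=9 (value 26): inc=7, dec=2, length 7+2−1 = 8.

8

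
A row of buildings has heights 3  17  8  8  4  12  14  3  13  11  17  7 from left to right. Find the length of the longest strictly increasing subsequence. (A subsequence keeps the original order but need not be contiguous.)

Let dp[i] be the length of the longest such subsequence ending at index i:
i:      1  2  3  4  5  6  7  8  9 10 11 12
a[i]:   3 17  8  8  4 12 14  3 13 11 17  7
dp:     1  2  2  2  2  3  4  1  4  3  5  3
Maximum dp value is 5.

5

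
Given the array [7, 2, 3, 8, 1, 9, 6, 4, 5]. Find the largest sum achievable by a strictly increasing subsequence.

Let S[i] be the best sum of a strictly increasing subsequence ending at i:
i:      1  2  3  4  5  6  7  8  9
a[i]:   7  2  3  8  1  9  6  4  5
S:      7  2  5 15  1 24 11  9 14
Maximum is 24 (e.g. 7 + 8 + 9).

24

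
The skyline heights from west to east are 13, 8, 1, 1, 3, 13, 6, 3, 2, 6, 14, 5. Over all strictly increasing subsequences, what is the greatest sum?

35

Let S[i] be the best sum of a strictly increasing subsequence ending at i:
i:      1  2  3  4  5  6  7  8  9 10 11 12
a[i]:  13  8  1  1  3 13  6  3  2  6 14  5
S:     13  8  1  1  4 21 10  4  3 10 35  9
Maximum is 35 (e.g. 8 + 13 + 14).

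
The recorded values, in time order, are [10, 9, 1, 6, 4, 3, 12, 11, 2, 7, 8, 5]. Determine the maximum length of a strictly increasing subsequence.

4

Let dp[i] be the length of the longest such subsequence ending at index i:
i:      1  2  3  4  5  6  7  8  9 10 11 12
a[i]:  10  9  1  6  4  3 12 11  2  7  8  5
dp:     1  1  1  2  2  2  3  3  2  3  4  3
Maximum dp value is 4.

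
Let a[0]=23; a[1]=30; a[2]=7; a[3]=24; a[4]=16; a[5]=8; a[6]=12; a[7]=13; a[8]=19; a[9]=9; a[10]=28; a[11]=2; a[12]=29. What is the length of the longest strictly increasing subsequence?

7

Track the smallest tail for each achievable length (strict):
23 → extends → [23]
30 → extends → [23, 30]
7 → replaces 23 → [7, 30]
24 → replaces 30 → [7, 24]
16 → replaces 24 → [7, 16]
8 → replaces 16 → [7, 8]
12 → extends → [7, 8, 12]
13 → extends → [7, 8, 12, 13]
19 → extends → [7, 8, 12, 13, 19]
9 → replaces 12 → [7, 8, 9, 13, 19]
28 → extends → [7, 8, 9, 13, 19, 28]
2 → replaces 7 → [2, 8, 9, 13, 19, 28]
29 → extends → [2, 8, 9, 13, 19, 28, 29]
Seven tails, so the longest strictly increasing subsequence has length 7 (e.g. 7, 8, 12, 13, 19, 28, 29).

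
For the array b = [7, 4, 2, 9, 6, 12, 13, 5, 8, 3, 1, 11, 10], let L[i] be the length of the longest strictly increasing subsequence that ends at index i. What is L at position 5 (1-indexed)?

dp[i] = 1 + max{dp[j] : j<i, b[j]<b[i]} (or 1 if no such j):
i:      1  2  3  4  5  6  7  8  9 10 11 12 13
b[i]:   7  4  2  9  6 12 13  5  8  3  1 11 10
dp:     1  1  1  2  2  3  4  2  3  2  1  4  4
At index 5 the value is 2.

2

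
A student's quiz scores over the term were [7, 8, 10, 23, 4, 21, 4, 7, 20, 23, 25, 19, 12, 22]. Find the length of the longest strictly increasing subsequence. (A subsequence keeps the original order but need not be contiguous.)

Let dp[i] be the length of the longest such subsequence ending at index i:
i:      1  2  3  4  5  6  7  8  9 10 11 12 13 14
a[i]:   7  8 10 23  4 21  4  7 20 23 25 19 12 22
dp:     1  2  3  4  1  4  1  2  4  5  6  4  4  5
Maximum dp value is 6.

6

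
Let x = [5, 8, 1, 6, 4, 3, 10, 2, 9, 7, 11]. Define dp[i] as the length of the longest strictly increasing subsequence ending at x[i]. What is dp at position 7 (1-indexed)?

3

dp[i] = 1 + max{dp[j] : j<i, x[j]<x[i]} (or 1 if no such j):
i:      1  2  3  4  5  6  7  8  9 10 11
x[i]:   5  8  1  6  4  3 10  2  9  7 11
dp:     1  2  1  2  2  2  3  2  3  3  4
At index 7 the value is 3.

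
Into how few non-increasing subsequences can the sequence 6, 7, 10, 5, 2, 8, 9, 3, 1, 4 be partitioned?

4

The minimum number of non-increasing subsequences covering a sequence equals the length of its longest strictly increasing subsequence.
LIS length is 4 (e.g. 6, 7, 8, 9), so 4 piles are needed.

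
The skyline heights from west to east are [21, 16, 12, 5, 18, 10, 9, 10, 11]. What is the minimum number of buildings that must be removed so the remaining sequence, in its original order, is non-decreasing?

Fewest deletions = n − (longest non-decreasing subsequence).
i:      1  2  3  4  5  6  7  8  9
a[i]:  21 16 12  5 18 10  9 10 11
dp:     1  1  1  1  2  2  2  3  4
max dp = 4, so deletions = 9 − 4 = 5.

5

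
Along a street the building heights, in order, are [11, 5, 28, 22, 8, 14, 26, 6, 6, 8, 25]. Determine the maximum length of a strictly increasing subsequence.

Track the smallest tail for each achievable length (strict):
11 → extends → [11]
5 → replaces 11 → [5]
28 → extends → [5, 28]
22 → replaces 28 → [5, 22]
8 → replaces 22 → [5, 8]
14 → extends → [5, 8, 14]
26 → extends → [5, 8, 14, 26]
6 → replaces 8 → [5, 6, 14, 26]
6 → already a tail → [5, 6, 14, 26]
8 → replaces 14 → [5, 6, 8, 26]
25 → replaces 26 → [5, 6, 8, 25]
Four tails, so the longest strictly increasing subsequence has length 4 (e.g. 5, 8, 14, 26).

4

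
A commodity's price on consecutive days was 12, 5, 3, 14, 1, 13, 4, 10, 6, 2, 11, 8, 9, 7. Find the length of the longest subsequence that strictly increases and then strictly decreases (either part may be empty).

inc[i] = longest strictly increasing subsequence ending at i; dec[i] = longest strictly decreasing subsequence starting at i:
i:      1  2  3  4  5  6  7  8  9 10 11 12 13 14
a[i]:  12  5  3 14  1 13  4 10  6  2 11  8  9  7
inc:    1  1  1  2  1  2  2  3  3  2  4  4  5  4
dec:    4  3  2  5  1  4  2  3  2  1  3  2  2  1
Best peak at i=4 (value 14): inc=2, dec=5, length 2+5−1 = 6.

6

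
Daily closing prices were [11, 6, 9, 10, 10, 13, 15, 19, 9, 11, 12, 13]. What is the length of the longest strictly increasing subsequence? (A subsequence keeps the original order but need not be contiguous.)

Let dp[i] be the length of the longest such subsequence ending at index i:
i:      1  2  3  4  5  6  7  8  9 10 11 12
a[i]:  11  6  9 10 10 13 15 19  9 11 12 13
dp:     1  1  2  3  3  4  5  6  2  4  5  6
Maximum dp value is 6.

6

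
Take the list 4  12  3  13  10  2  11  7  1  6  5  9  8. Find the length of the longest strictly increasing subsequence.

3

Let dp[i] be the length of the longest such subsequence ending at index i:
i:      1  2  3  4  5  6  7  8  9 10 11 12 13
a[i]:   4 12  3 13 10  2 11  7  1  6  5  9  8
dp:     1  2  1  3  2  1  3  2  1  2  2  3  3
Maximum dp value is 3.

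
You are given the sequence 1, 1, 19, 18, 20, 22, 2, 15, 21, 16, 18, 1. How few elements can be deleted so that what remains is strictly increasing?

7

Fewest deletions = n − (longest strictly increasing subsequence).
Patience tails:
1 → extends → [1]
1 → already a tail → [1]
19 → extends → [1, 19]
18 → replaces 19 → [1, 18]
20 → extends → [1, 18, 20]
22 → extends → [1, 18, 20, 22]
2 → replaces 18 → [1, 2, 20, 22]
15 → replaces 20 → [1, 2, 15, 22]
21 → replaces 22 → [1, 2, 15, 21]
16 → replaces 21 → [1, 2, 15, 16]
18 → extends → [1, 2, 15, 16, 18]
1 → already a tail → [1, 2, 15, 16, 18]
Longest strictly increasing subsequence has length 5, so deletions = 12 − 5 = 7.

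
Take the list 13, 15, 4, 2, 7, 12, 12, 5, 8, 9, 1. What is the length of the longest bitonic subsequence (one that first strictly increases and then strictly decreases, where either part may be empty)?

inc[i] = longest strictly increasing subsequence ending at i; dec[i] = longest strictly decreasing subsequence starting at i:
i:      1  2  3  4  5  6  7  8  9 10 11
a[i]:  13 15  4  2  7 12 12  5  8  9  1
inc:    1  2  1  1  2  3  3  2  3  4  1
dec:    4  4  3  2  3  3  3  2  2  2  1
Best peak at i=2 (value 15): inc=2, dec=4, length 2+4−1 = 5.

5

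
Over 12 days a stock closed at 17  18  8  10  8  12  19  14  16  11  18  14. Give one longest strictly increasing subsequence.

Patience tails give the LIS length; then backtrack through the dp parents:
17 → extends → [17]
18 → extends → [17, 18]
8 → replaces 17 → [8, 18]
10 → replaces 18 → [8, 10]
8 → already a tail → [8, 10]
12 → extends → [8, 10, 12]
19 → extends → [8, 10, 12, 19]
14 → replaces 19 → [8, 10, 12, 14]
16 → extends → [8, 10, 12, 14, 16]
11 → replaces 12 → [8, 10, 11, 14, 16]
18 → extends → [8, 10, 11, 14, 16, 18]
14 → already a tail → [8, 10, 11, 14, 16, 18]
Length 6; one witness is 8, 10, 12, 14, 16, 18.

8, 10, 12, 14, 16, 18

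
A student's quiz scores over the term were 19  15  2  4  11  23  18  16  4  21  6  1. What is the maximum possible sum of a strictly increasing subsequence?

56

Let S[i] be the best sum of a strictly increasing subsequence ending at i:
i:      1  2  3  4  5  6  7  8  9 10 11 12
a[i]:  19 15  2  4 11 23 18 16  4 21  6  1
S:     19 15  2  6 17 42 35 33  6 56 12  1
Maximum is 56 (e.g. 2 + 4 + 11 + 18 + 21).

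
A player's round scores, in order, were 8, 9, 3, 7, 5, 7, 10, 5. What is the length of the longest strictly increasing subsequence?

4

Let dp[i] be the length of the longest such subsequence ending at index i:
i:      1  2  3  4  5  6  7  8
a[i]:   8  9  3  7  5  7 10  5
dp:     1  2  1  2  2  3  4  2
Maximum dp value is 4.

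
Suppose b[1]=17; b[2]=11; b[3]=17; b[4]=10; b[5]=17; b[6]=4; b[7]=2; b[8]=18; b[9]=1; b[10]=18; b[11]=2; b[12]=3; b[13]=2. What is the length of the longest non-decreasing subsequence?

5

Track the smallest tail for each achievable length (allowing ties):
17 → extends → [17]
11 → replaces 17 → [11]
17 → extends → [11, 17]
10 → replaces 11 → [10, 17]
17 → extends → [10, 17, 17]
4 → replaces 10 → [4, 17, 17]
2 → replaces 4 → [2, 17, 17]
18 → extends → [2, 17, 17, 18]
1 → replaces 2 → [1, 17, 17, 18]
18 → extends → [1, 17, 17, 18, 18]
2 → replaces 17 → [1, 2, 17, 18, 18]
3 → replaces 17 → [1, 2, 3, 18, 18]
2 → replaces 3 → [1, 2, 2, 18, 18]
Five tails, so the longest non-decreasing subsequence has length 5 (e.g. 17, 17, 17, 18, 18).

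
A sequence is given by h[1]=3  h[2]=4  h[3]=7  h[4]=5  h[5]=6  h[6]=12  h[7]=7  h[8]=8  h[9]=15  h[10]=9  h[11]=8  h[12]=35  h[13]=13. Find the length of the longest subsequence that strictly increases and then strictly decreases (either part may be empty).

inc[i] = longest strictly increasing subsequence ending at i; dec[i] = longest strictly decreasing subsequence starting at i:
i:      1  2  3  4  5  6  7  8  9 10 11 12 13
h[i]:   3  4  7  5  6 12  7  8 15  9  8 35 13
inc:    1  2  3  3  4  5  5  6  7  7  6  8  8
dec:    1  1  2  1  1  3  1  1  3  2  1  2  1
Best peak at i=9 (value 15): inc=7, dec=3, length 7+3−1 = 9.

9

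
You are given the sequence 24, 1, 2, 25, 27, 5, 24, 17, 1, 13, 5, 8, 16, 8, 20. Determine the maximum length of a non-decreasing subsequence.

7

Let dp[i] be the length of the longest such subsequence ending at index i:
i:      1  2  3  4  5  6  7  8  9 10 11 12 13 14 15
a[i]:  24  1  2 25 27  5 24 17  1 13  5  8 16  8 20
dp:     1  1  2  3  4  3  4  4  2  4  4  5  6  6  7
Maximum dp value is 7.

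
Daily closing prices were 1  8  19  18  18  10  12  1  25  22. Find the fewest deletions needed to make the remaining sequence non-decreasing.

5

Fewest deletions = n − (longest non-decreasing subsequence).
i:      1  2  3  4  5  6  7  8  9 10
a[i]:   1  8 19 18 18 10 12  1 25 22
dp:     1  2  3  3  4  3  4  2  5  5
max dp = 5, so deletions = 10 − 5 = 5.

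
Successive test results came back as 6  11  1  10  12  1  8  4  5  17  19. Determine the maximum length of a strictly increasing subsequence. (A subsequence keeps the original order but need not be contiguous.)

Track the smallest tail for each achievable length (strict):
6 → extends → [6]
11 → extends → [6, 11]
1 → replaces 6 → [1, 11]
10 → replaces 11 → [1, 10]
12 → extends → [1, 10, 12]
1 → already a tail → [1, 10, 12]
8 → replaces 10 → [1, 8, 12]
4 → replaces 8 → [1, 4, 12]
5 → replaces 12 → [1, 4, 5]
17 → extends → [1, 4, 5, 17]
19 → extends → [1, 4, 5, 17, 19]
Five tails, so the longest strictly increasing subsequence has length 5 (e.g. 6, 11, 12, 17, 19).

5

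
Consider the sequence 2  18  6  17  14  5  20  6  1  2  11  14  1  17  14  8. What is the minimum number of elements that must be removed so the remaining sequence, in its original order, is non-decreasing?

Fewest deletions = n − (longest non-decreasing subsequence).
Patience tails:
2 → extends → [2]
18 → extends → [2, 18]
6 → replaces 18 → [2, 6]
17 → extends → [2, 6, 17]
14 → replaces 17 → [2, 6, 14]
5 → replaces 6 → [2, 5, 14]
20 → extends → [2, 5, 14, 20]
6 → replaces 14 → [2, 5, 6, 20]
1 → replaces 2 → [1, 5, 6, 20]
2 → replaces 5 → [1, 2, 6, 20]
11 → replaces 20 → [1, 2, 6, 11]
14 → extends → [1, 2, 6, 11, 14]
1 → replaces 2 → [1, 1, 6, 11, 14]
17 → extends → [1, 1, 6, 11, 14, 17]
14 → replaces 17 → [1, 1, 6, 11, 14, 14]
8 → replaces 11 → [1, 1, 6, 8, 14, 14]
Longest non-decreasing subsequence has length 6, so deletions = 16 − 6 = 10.

10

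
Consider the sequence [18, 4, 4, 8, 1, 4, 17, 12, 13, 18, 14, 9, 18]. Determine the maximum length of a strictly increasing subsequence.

Track the smallest tail for each achievable length (strict):
18 → extends → [18]
4 → replaces 18 → [4]
4 → already a tail → [4]
8 → extends → [4, 8]
1 → replaces 4 → [1, 8]
4 → replaces 8 → [1, 4]
17 → extends → [1, 4, 17]
12 → replaces 17 → [1, 4, 12]
13 → extends → [1, 4, 12, 13]
18 → extends → [1, 4, 12, 13, 18]
14 → replaces 18 → [1, 4, 12, 13, 14]
9 → replaces 12 → [1, 4, 9, 13, 14]
18 → extends → [1, 4, 9, 13, 14, 18]
Six tails, so the longest strictly increasing subsequence has length 6 (e.g. 4, 8, 12, 13, 14, 18).

6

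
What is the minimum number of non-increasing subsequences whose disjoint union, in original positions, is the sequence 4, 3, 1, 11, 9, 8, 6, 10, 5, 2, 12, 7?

4

Place each on the leftmost legal pile:
4 → new pile 1 (tops now [4])
3 → pile 1 (tops now [3])
1 → pile 1 (tops now [1])
11 → new pile 2 (tops now [1, 11])
9 → pile 2 (tops now [1, 9])
8 → pile 2 (tops now [1, 8])
6 → pile 2 (tops now [1, 6])
10 → new pile 3 (tops now [1, 6, 10])
5 → pile 2 (tops now [1, 5, 10])
2 → pile 2 (tops now [1, 2, 10])
12 → new pile 4 (tops now [1, 2, 10, 12])
7 → pile 3 (tops now [1, 2, 7, 12])
Four piles.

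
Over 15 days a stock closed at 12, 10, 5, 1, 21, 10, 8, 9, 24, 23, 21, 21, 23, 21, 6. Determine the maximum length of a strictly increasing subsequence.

Track the smallest tail for each achievable length (strict):
12 → extends → [12]
10 → replaces 12 → [10]
5 → replaces 10 → [5]
1 → replaces 5 → [1]
21 → extends → [1, 21]
10 → replaces 21 → [1, 10]
8 → replaces 10 → [1, 8]
9 → extends → [1, 8, 9]
24 → extends → [1, 8, 9, 24]
23 → replaces 24 → [1, 8, 9, 23]
21 → replaces 23 → [1, 8, 9, 21]
21 → already a tail → [1, 8, 9, 21]
23 → extends → [1, 8, 9, 21, 23]
21 → already a tail → [1, 8, 9, 21, 23]
6 → replaces 8 → [1, 6, 9, 21, 23]
Five tails, so the longest strictly increasing subsequence has length 5 (e.g. 5, 8, 9, 21, 23).

5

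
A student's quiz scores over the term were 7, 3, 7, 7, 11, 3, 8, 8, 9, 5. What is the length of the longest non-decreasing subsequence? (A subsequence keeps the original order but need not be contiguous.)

Let dp[i] be the length of the longest such subsequence ending at index i:
i:      1  2  3  4  5  6  7  8  9 10
a[i]:   7  3  7  7 11  3  8  8  9  5
dp:     1  1  2  3  4  2  4  5  6  3
Maximum dp value is 6.

6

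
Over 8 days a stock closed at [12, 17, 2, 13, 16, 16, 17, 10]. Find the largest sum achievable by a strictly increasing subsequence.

Let S[i] be the best sum of a strictly increasing subsequence ending at i:
i:      1  2  3  4  5  6  7  8
a[i]:  12 17  2 13 16 16 17 10
S:     12 29  2 25 41 41 58 12
Maximum is 58 (e.g. 12 + 13 + 16 + 17).

58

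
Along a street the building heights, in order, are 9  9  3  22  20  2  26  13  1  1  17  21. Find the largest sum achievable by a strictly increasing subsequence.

60

Let S[i] be the best sum of a strictly increasing subsequence ending at i:
i:      1  2  3  4  5  6  7  8  9 10 11 12
a[i]:   9  9  3 22 20  2 26 13  1  1 17 21
S:      9  9  3 31 29  2 57 22  1  1 39 60
Maximum is 60 (e.g. 9 + 13 + 17 + 21).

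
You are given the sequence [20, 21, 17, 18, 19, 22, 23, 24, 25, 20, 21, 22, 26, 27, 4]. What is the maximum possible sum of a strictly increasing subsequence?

Let S[i] be the best sum of a strictly increasing subsequence ending at i:
i:       1   2   3   4   5   6   7   8   9  10  11  12  13  14  15
a[i]:   20  21  17  18  19  22  23  24  25  20  21  22  26  27   4
S:      20  41  17  35  54  76  99 123 148  74  95 117 174 201   4
Maximum is 201 (e.g. 17 + 18 + 19 + 22 + 23 + 24 + 25 + 26 + 27).

201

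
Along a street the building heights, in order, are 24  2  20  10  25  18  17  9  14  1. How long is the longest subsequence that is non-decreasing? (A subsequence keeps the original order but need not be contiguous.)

3

Track the smallest tail for each achievable length (allowing ties):
24 → extends → [24]
2 → replaces 24 → [2]
20 → extends → [2, 20]
10 → replaces 20 → [2, 10]
25 → extends → [2, 10, 25]
18 → replaces 25 → [2, 10, 18]
17 → replaces 18 → [2, 10, 17]
9 → replaces 10 → [2, 9, 17]
14 → replaces 17 → [2, 9, 14]
1 → replaces 2 → [1, 9, 14]
Three tails, so the longest non-decreasing subsequence has length 3 (e.g. 2, 20, 25).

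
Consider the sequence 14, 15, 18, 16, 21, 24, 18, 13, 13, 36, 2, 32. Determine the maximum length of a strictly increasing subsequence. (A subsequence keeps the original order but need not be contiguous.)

Track the smallest tail for each achievable length (strict):
14 → extends → [14]
15 → extends → [14, 15]
18 → extends → [14, 15, 18]
16 → replaces 18 → [14, 15, 16]
21 → extends → [14, 15, 16, 21]
24 → extends → [14, 15, 16, 21, 24]
18 → replaces 21 → [14, 15, 16, 18, 24]
13 → replaces 14 → [13, 15, 16, 18, 24]
13 → already a tail → [13, 15, 16, 18, 24]
36 → extends → [13, 15, 16, 18, 24, 36]
2 → replaces 13 → [2, 15, 16, 18, 24, 36]
32 → replaces 36 → [2, 15, 16, 18, 24, 32]
Six tails, so the longest strictly increasing subsequence has length 6 (e.g. 14, 15, 18, 21, 24, 36).

6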